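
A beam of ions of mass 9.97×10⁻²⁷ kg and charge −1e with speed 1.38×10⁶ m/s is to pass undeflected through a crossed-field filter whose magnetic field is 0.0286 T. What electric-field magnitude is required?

E = 3.95×10⁴ V/m

For straight-line motion qE = qvB, so E = vB.
E = 1.38×10⁶ × 0.0286 = 3.95×10⁴ V/m.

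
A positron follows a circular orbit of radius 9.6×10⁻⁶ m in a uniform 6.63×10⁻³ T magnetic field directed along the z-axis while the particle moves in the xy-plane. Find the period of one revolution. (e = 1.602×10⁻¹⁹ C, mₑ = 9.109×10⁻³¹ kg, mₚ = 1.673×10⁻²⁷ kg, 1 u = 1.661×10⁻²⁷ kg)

T ≈ 5.39×10⁻⁹ s

The cyclotron period depends only on m, q, B: T = 2πm/(|q|B).
T = 2π(9.109×10⁻³¹)/((1.602×10⁻¹⁹)(6.63×10⁻³)) ≈ 5.39×10⁻⁹ s.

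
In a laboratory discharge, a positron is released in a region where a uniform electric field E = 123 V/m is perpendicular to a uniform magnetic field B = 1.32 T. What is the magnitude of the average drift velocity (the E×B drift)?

The steady drift has the magnetic force balancing the electric force, so v_d = E/B.
v_d = 123/1.32 = 93.2 m/s.

v_d ≈ 93.2 m/s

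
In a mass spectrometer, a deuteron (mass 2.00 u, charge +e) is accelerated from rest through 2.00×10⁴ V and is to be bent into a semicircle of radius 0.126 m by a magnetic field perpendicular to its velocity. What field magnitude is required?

v = √(2|q|V/m) = √(2·1.602×10⁻¹⁹·2.00×10⁴/3.322×10⁻²⁷) ≈ 1.389×10⁶ m/s.
B = mv/(|q|r) = (3.322×10⁻²⁷)(1.389×10⁶)/((1.602×10⁻¹⁹)(0.126)) ≈ 0.229 T.

B ≈ 0.229 T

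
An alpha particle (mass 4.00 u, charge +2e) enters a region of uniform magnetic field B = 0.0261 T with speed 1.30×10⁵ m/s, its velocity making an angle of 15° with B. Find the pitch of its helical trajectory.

p ≈ 0.627 m

v∥ = v cosθ = 1.30×10⁵·cos15° ≈ 1.256×10⁵ m/s.
T = 2πm/(|q|B) = 2π(6.644×10⁻²⁷)/((3.204×10⁻¹⁹)(0.0261)) ≈ 4.992×10⁻⁶ s.
pitch = v∥ T = (1.256×10⁵)(4.992×10⁻⁶) ≈ 0.627 m.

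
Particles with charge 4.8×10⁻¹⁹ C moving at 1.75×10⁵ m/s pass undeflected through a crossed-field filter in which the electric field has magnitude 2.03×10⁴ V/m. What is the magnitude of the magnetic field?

B = 0.116 T

Balance of forces in the selector: qE = qvB ⇒ B = E/v.
B = 2.03×10⁴/1.75×10⁵ = 0.116 T.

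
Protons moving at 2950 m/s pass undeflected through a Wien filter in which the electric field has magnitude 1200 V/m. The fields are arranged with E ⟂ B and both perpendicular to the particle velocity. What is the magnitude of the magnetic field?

Balance of forces in the selector: qE = qvB ⇒ B = E/v.
B = 1200/2950 = 0.407 T.

B = 0.407 T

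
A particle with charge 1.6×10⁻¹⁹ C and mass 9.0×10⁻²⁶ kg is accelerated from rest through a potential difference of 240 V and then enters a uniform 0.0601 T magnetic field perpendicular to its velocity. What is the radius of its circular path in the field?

Acceleration: |q|V = ½mv² ⇒ v = √(2|q|V/m) = √(2·1.6×10⁻¹⁹·240/9.0×10⁻²⁶) ≈ 2.921×10⁴ m/s.
In the field: r = mv/(|q|B) = (9.0×10⁻²⁶)(2.921×10⁴)/((1.6×10⁻¹⁹)(0.0601)) ≈ 0.273 m.

r ≈ 0.273 m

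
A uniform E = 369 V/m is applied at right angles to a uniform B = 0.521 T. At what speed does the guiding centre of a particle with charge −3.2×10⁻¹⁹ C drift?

v_d ≈ 708 m/s

The E×B drift speed is v_d = E/B.
v_d = 369/0.521 = 708 m/s.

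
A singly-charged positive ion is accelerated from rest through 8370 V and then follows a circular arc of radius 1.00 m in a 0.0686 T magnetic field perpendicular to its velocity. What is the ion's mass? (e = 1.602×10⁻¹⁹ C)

Combine |q|V = ½mv² and r = mv/(|q|B): eliminate v to get m = qB²r²/(2V).
m = (1.602×10⁻¹⁹)(0.0686)²(1.00)²/(2·8370) ≈ 4.50×10⁻²⁶ kg.

m ≈ 4.50×10⁻²⁶ kg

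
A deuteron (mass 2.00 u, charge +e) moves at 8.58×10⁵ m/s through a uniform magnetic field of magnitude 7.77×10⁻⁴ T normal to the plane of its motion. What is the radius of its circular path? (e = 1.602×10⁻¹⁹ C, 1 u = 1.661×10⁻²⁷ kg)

The magnetic force provides the centripetal force: |q|vB = mv²/r.
r = mv/(|q|B) = (3.322×10⁻²⁷)(8.58×10⁵)/((1.602×10⁻¹⁹)(7.77×10⁻⁴)) ≈ 22.9 m.

r ≈ 22.9 m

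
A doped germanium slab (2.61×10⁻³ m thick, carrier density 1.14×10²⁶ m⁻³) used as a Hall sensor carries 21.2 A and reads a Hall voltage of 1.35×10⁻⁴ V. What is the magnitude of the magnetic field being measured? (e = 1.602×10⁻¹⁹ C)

B ≈ 0.304 T

From V_H = IB/(n e t), B = V_H n e t / I.
B = (1.35×10⁻⁴)(1.14×10²⁶)(1.602×10⁻¹⁹)(2.61×10⁻³)/21.2 ≈ 0.304 T.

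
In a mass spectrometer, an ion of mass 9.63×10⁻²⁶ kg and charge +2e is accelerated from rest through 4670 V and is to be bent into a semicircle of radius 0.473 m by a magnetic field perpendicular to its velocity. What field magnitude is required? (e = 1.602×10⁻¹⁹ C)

v = √(2|q|V/m) = √(2·3.204×10⁻¹⁹·4670/9.63×10⁻²⁶) ≈ 1.763×10⁵ m/s.
B = mv/(|q|r) = (9.63×10⁻²⁶)(1.763×10⁵)/((3.204×10⁻¹⁹)(0.473)) ≈ 0.112 T.

B ≈ 0.112 T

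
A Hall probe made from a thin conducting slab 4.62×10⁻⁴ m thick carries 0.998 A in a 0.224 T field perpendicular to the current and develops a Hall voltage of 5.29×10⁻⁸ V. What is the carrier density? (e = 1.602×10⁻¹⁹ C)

n ≈ 5.71×10²⁸ m⁻³

From V_H = IB/(n e t), n = IB/(V_H e t).
n = (0.998)(0.224)/((5.29×10⁻⁸)(1.602×10⁻¹⁹)(4.62×10⁻⁴)) ≈ 5.71×10²⁸ m⁻³.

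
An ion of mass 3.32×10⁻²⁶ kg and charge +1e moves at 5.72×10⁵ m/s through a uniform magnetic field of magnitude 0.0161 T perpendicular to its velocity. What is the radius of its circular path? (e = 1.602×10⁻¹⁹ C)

r ≈ 7.36 m

The magnetic force provides the centripetal force: |q|vB = mv²/r.
r = mv/(|q|B) = (3.32×10⁻²⁶)(5.72×10⁵)/((1.602×10⁻¹⁹)(0.0161)) ≈ 7.36 m.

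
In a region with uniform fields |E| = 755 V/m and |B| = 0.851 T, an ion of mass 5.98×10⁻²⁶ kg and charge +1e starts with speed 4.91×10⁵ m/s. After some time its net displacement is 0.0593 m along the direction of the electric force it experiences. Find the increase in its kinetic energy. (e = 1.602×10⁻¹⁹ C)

ΔKE ≈ 7.17×10⁻¹⁸ J

The magnetic force is always ⟂ v and does no work; only the electric force changes KE.
ΔKE = F_E · d = |q|E d = (1.602×10⁻¹⁹)(755)(0.0593) ≈ 7.17×10⁻¹⁸ J.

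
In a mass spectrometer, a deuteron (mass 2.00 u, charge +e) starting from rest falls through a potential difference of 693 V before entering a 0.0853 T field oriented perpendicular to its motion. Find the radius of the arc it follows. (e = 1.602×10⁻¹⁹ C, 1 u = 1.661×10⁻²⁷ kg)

r ≈ 0.0628 m

Acceleration: |q|V = ½mv² ⇒ v = √(2|q|V/m) = √(2·1.602×10⁻¹⁹·693/3.322×10⁻²⁷) ≈ 2.585×10⁵ m/s.
In the field: r = mv/(|q|B) = (3.322×10⁻²⁷)(2.585×10⁵)/((1.602×10⁻¹⁹)(0.0853)) ≈ 0.0628 m.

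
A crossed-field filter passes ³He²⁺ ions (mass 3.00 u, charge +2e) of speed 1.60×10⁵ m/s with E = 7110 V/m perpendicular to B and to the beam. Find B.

Balance of forces in the selector: qE = qvB ⇒ B = E/v.
B = 7110/1.60×10⁵ = 0.0444 T.

B = 0.0444 T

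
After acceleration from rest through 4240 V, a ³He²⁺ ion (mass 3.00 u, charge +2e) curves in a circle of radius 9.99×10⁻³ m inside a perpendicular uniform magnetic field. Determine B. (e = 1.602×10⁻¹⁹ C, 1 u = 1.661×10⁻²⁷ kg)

B ≈ 1.15 T

v = √(2|q|V/m) = √(2·3.204×10⁻¹⁹·4240/4.983×10⁻²⁷) ≈ 7.384×10⁵ m/s.
B = mv/(|q|r) = (4.983×10⁻²⁷)(7.384×10⁵)/((3.204×10⁻¹⁹)(9.99×10⁻³)) ≈ 1.15 T.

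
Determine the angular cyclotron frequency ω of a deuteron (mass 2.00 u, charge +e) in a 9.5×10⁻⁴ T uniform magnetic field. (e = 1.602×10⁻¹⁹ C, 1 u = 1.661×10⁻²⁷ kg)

ω = |q|B/m.
ω = (1.602×10⁻¹⁹)(9.5×10⁻⁴)/3.322×10⁻²⁷ ≈ 4.6×10⁴ rad/s.

ω ≈ 4.6×10⁴ rad/s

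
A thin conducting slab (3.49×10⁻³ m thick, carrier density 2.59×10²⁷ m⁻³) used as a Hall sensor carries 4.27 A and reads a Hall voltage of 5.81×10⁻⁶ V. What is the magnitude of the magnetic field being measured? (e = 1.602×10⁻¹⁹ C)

From V_H = IB/(n e t), B = V_H n e t / I.
B = (5.81×10⁻⁶)(2.59×10²⁷)(1.602×10⁻¹⁹)(3.49×10⁻³)/4.27 ≈ 1.97 T.

B ≈ 1.97 T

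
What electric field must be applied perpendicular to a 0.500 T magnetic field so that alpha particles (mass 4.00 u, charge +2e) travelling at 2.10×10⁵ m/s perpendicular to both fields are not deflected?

E = 1.05×10⁵ V/m

For straight-line motion qE = qvB, so E = vB.
E = 2.10×10⁵ × 0.500 = 1.05×10⁵ V/m.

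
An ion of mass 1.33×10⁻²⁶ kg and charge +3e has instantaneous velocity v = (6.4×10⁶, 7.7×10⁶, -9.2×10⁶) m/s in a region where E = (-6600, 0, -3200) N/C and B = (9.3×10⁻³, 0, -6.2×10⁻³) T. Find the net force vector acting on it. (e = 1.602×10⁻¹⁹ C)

v×B = (-4.77×10⁴, -4.59×10⁴, -7.16×10⁴) N/C.
E + v×B = (-5.43×10⁴, -4.59×10⁴, -7.48×10⁴) N/C.
F = q(E + v×B) = (4.806×10⁻¹⁹ C)·(-5.43×10⁴, -4.59×10⁴, -7.48×10⁴) = (-2.61×10⁻¹⁴, -2.20×10⁻¹⁴, -3.60×10⁻¹⁴) N.

F ≈ (-2.61×10⁻¹⁴, -2.20×10⁻¹⁴, -3.60×10⁻¹⁴) N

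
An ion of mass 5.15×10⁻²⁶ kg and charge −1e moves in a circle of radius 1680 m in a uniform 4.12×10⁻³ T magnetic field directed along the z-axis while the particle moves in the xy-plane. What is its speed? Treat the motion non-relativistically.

From |q|vB = mv²/r, v = |q|Br/m.
v = (1.602×10⁻¹⁹)(4.12×10⁻³)(1680)/5.15×10⁻²⁶ ≈ 2.15×10⁷ m/s.

v ≈ 2.15×10⁷ m/s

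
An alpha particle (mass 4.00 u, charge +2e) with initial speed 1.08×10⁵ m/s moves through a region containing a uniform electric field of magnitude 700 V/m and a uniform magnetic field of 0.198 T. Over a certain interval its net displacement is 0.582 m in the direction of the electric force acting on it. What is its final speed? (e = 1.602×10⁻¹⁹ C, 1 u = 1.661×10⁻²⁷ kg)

v_f ≈ 2.26×10⁵ m/s

B does no work; ΔKE = |q|E d.
½mv_f² = ½mv₀² + |q|Ed = ½(6.644×10⁻²⁷)(1.08×10⁵)² + (3.204×10⁻¹⁹)(700)(0.582) ≈ 3.875×10⁻¹⁷ J + 1.305×10⁻¹⁶ J ≈ 1.693×10⁻¹⁶ J.
v_f = √(2·1.693×10⁻¹⁶/6.644×10⁻²⁷) ≈ 2.26×10⁵ m/s.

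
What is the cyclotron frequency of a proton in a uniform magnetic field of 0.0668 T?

f = |q|B/(2πm).
f = (1.602×10⁻¹⁹)(0.0668)/(2π·1.673×10⁻²⁷) ≈ 1.02×10⁶ Hz.

f ≈ 1.02×10⁶ Hz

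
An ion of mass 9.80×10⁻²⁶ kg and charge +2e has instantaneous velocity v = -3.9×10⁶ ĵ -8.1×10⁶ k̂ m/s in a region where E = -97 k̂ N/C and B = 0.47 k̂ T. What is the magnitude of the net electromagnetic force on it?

v×B = (-1.83×10⁶, 0, 0) N/C.
E + v×B = (-1.83×10⁶, 0, -97.0) N/C.
F = q(E + v×B) = (3.204×10⁻¹⁹ C)·(-1.83×10⁶, 0, -97.0) = (-5.87×10⁻¹³, 0, -3.11×10⁻¹⁷) N.
|F| = 5.87×10⁻¹³ N.

|F| ≈ 5.87×10⁻¹³ N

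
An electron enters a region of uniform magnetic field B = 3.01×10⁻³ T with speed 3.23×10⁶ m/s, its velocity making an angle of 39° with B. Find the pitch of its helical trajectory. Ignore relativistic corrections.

v∥ = v cosθ = 3.23×10⁶·cos39° ≈ 2.510×10⁶ m/s.
T = 2πm/(|q|B) = 2π(9.109×10⁻³¹)/((1.602×10⁻¹⁹)(3.01×10⁻³)) ≈ 1.187×10⁻⁸ s.
pitch = v∥ T = (2.510×10⁶)(1.187×10⁻⁸) ≈ 0.0298 m.

p ≈ 0.0298 m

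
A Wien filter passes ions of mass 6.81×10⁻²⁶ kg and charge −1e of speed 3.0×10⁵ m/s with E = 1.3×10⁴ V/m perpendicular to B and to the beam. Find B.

Balance of forces in the selector: qE = qvB ⇒ B = E/v.
B = 1.3×10⁴/3.0×10⁵ = 0.043 T.

B = 0.043 T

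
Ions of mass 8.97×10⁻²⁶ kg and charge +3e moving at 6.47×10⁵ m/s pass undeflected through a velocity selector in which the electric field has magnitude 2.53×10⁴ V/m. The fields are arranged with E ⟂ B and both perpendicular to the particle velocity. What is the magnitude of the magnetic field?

B = 0.0391 T

Balance of forces in the selector: qE = qvB ⇒ B = E/v.
B = 2.53×10⁴/6.47×10⁵ = 0.0391 T.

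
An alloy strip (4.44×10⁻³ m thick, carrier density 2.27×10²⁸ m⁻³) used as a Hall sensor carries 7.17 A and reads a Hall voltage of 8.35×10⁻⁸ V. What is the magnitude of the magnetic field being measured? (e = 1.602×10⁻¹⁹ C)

From V_H = IB/(n e t), B = V_H n e t / I.
B = (8.35×10⁻⁸)(2.27×10²⁸)(1.602×10⁻¹⁹)(4.44×10⁻³)/7.17 ≈ 0.188 T.

B ≈ 0.188 T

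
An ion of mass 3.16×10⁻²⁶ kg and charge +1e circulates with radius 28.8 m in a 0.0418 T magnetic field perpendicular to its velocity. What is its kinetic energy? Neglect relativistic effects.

v = |q|Br/m, then KE = ½mv² = (qBr)²/(2m).
v = (1.602×10⁻¹⁹)(0.0418)(28.8)/3.16×10⁻²⁶ ≈ 6.103×10⁶ m/s.
KE = ½(3.16×10⁻²⁶)(6.103×10⁶)² ≈ 5.88×10⁻¹³ J.

KE ≈ 5.88×10⁻¹³ J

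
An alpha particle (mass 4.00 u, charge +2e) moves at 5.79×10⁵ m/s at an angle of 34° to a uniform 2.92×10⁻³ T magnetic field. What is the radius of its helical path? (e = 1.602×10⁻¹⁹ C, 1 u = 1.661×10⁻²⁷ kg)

r ≈ 2.30 m

v⊥ = v sinθ = 5.79×10⁵·sin34° ≈ 3.238×10⁵ m/s.
r = m v⊥/(|q|B) = (6.644×10⁻²⁷)(3.238×10⁵)/((3.204×10⁻¹⁹)(2.92×10⁻³)) ≈ 2.30 m.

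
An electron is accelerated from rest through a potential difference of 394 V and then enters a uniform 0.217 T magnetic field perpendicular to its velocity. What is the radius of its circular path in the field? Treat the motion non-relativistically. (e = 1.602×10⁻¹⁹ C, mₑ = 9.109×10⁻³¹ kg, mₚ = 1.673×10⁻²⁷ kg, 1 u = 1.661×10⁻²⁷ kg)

Acceleration: |q|V = ½mv² ⇒ v = √(2|q|V/m) = √(2·1.602×10⁻¹⁹·394/9.109×10⁻³¹) ≈ 1.177×10⁷ m/s.
In the field: r = mv/(|q|B) = (9.109×10⁻³¹)(1.177×10⁷)/((1.602×10⁻¹⁹)(0.217)) ≈ 3.08×10⁻⁴ m.

r ≈ 3.08×10⁻⁴ m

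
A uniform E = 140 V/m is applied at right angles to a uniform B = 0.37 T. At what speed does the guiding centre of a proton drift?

v_d ≈ 380 m/s

The E×B drift speed is v_d = E/B.
v_d = 140/0.37 = 380 m/s.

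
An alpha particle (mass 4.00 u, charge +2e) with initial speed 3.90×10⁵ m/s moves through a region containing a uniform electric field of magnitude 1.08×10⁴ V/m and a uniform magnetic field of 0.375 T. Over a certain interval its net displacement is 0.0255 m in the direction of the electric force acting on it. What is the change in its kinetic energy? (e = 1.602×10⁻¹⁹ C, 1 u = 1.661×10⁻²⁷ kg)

The magnetic force is always ⟂ v and does no work; only the electric force changes KE.
ΔKE = F_E · d = |q|E d = (3.204×10⁻¹⁹)(1.08×10⁴)(0.0255) ≈ 8.82×10⁻¹⁷ J.

ΔKE ≈ 8.82×10⁻¹⁷ J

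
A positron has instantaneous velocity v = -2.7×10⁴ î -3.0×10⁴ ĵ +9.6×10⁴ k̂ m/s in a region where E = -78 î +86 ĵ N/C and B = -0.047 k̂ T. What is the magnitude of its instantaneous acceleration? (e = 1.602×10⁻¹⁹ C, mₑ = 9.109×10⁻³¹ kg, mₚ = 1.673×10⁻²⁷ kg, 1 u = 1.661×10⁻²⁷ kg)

|a| ≈ 3.13×10¹⁴ m/s²

v×B = (1410, -1270, 0) N/C.
E + v×B = (1330, -1180, 0) N/C.
F = q(E + v×B) = (1.602×10⁻¹⁹ C)·(1330, -1180, 0) = (2.13×10⁻¹⁶, -1.90×10⁻¹⁶, 0) N.
|a| = |F|/m = 2.854×10⁻¹⁶/9.109×10⁻³¹ ≈ 3.13×10¹⁴ m/s².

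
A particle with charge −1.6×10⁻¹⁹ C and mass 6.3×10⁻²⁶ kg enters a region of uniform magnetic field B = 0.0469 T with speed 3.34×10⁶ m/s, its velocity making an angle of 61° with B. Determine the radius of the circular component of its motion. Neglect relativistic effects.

v⊥ = v sinθ = 3.34×10⁶·sin61° ≈ 2.921×10⁶ m/s.
r = m v⊥/(|q|B) = (6.3×10⁻²⁶)(2.921×10⁶)/((1.6×10⁻¹⁹)(0.0469)) ≈ 24.5 m.

r ≈ 24.5 m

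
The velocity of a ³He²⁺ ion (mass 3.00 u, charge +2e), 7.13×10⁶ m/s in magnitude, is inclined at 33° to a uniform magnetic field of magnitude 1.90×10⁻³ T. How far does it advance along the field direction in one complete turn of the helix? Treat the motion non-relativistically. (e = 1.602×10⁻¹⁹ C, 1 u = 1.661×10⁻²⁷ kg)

p ≈ 308 m

v∥ = v cosθ = 7.13×10⁶·cos33° ≈ 5.980×10⁶ m/s.
T = 2πm/(|q|B) = 2π(4.983×10⁻²⁷)/((3.204×10⁻¹⁹)(1.90×10⁻³)) ≈ 5.143×10⁻⁵ s.
pitch = v∥ T = (5.980×10⁶)(5.143×10⁻⁵) ≈ 308 m.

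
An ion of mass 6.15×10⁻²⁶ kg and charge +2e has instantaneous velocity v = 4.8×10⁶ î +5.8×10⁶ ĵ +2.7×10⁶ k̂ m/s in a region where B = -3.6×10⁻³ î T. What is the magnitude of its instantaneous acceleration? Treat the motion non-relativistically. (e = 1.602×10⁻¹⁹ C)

v×B = (0, -9720, 2.09×10⁴) N/C.
F = q v×B = (3.204×10⁻¹⁹ C)·(0, -9720, 2.09×10⁴) = (0, -3.11×10⁻¹⁵, 6.69×10⁻¹⁵) N.
|a| = |F|/m = 7.379×10⁻¹⁵/6.15×10⁻²⁶ ≈ 1.20×10¹¹ m/s².

|a| ≈ 1.20×10¹¹ m/s²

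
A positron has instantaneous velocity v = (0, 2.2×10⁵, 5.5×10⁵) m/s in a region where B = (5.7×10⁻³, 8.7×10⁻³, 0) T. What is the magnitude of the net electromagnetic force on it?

v×B = (-4780, 3140, -1250) N/C.
F = q v×B = (1.602×10⁻¹⁹ C)·(-4780, 3140, -1250) = (-7.67×10⁻¹⁶, 5.02×10⁻¹⁶, -2.01×10⁻¹⁶) N.
|F| = 9.38×10⁻¹⁶ N.

|F| ≈ 9.38×10⁻¹⁶ N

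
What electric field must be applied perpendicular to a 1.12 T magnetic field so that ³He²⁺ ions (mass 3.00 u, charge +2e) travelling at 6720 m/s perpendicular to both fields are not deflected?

For straight-line motion qE = qvB, so E = vB.
E = 6720 × 1.12 = 7530 V/m.

E = 7530 V/m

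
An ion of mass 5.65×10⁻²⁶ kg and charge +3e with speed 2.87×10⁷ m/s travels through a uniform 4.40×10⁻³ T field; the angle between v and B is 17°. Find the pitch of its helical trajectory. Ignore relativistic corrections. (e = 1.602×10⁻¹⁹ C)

p ≈ 4610 m

v∥ = v cosθ = 2.87×10⁷·cos17° ≈ 2.745×10⁷ m/s.
T = 2πm/(|q|B) = 2π(5.65×10⁻²⁶)/((4.806×10⁻¹⁹)(4.40×10⁻³)) ≈ 1.679×10⁻⁴ s.
pitch = v∥ T = (2.745×10⁷)(1.679×10⁻⁴) ≈ 4610 m.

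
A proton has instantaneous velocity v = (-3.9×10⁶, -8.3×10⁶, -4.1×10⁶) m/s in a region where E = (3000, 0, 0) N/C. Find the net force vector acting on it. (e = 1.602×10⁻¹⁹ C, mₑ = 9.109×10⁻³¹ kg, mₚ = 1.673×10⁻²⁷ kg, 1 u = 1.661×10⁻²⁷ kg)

F ≈ (4.81×10⁻¹⁶, 0, 0) N

Only an electric field acts, so F = qE = (1.602×10⁻¹⁹ C)·(3000, 0, 0) = (4.81×10⁻¹⁶, 0, 0) N.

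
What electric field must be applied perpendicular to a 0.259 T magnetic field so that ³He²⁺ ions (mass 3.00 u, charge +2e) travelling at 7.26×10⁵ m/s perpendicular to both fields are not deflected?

E = 1.88×10⁵ V/m

For straight-line motion qE = qvB, so E = vB.
E = 7.26×10⁵ × 0.259 = 1.88×10⁵ V/m.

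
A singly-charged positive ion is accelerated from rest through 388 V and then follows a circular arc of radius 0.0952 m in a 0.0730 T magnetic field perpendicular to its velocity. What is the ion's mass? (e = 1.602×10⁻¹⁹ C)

Combine |q|V = ½mv² and r = mv/(|q|B): eliminate v to get m = qB²r²/(2V).
m = (1.602×10⁻¹⁹)(0.0730)²(0.0952)²/(2·388) ≈ 9.97×10⁻²⁷ kg.

m ≈ 9.97×10⁻²⁷ kg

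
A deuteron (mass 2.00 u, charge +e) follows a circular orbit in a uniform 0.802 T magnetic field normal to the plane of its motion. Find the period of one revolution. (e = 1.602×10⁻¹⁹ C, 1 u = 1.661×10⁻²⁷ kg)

The cyclotron period depends only on m, q, B: T = 2πm/(|q|B).
T = 2π(3.322×10⁻²⁷)/((1.602×10⁻¹⁹)(0.802)) ≈ 1.62×10⁻⁷ s.

T ≈ 1.62×10⁻⁷ s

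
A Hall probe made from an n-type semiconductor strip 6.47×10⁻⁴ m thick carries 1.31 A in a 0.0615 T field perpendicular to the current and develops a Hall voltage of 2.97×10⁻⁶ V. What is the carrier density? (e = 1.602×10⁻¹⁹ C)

From V_H = IB/(n e t), n = IB/(V_H e t).
n = (1.31)(0.0615)/((2.97×10⁻⁶)(1.602×10⁻¹⁹)(6.47×10⁻⁴)) ≈ 2.62×10²⁶ m⁻³.

n ≈ 2.62×10²⁶ m⁻³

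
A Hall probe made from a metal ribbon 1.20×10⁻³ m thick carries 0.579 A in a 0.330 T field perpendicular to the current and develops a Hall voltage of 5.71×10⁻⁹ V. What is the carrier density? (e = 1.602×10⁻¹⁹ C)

From V_H = IB/(n e t), n = IB/(V_H e t).
n = (0.579)(0.330)/((5.71×10⁻⁹)(1.602×10⁻¹⁹)(1.20×10⁻³)) ≈ 1.74×10²⁹ m⁻³.

n ≈ 1.74×10²⁹ m⁻³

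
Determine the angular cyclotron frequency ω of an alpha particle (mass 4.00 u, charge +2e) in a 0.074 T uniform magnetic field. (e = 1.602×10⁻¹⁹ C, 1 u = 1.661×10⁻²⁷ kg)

ω = |q|B/m.
ω = (3.204×10⁻¹⁹)(0.074)/6.644×10⁻²⁷ ≈ 3.6×10⁶ rad/s.

ω ≈ 3.6×10⁶ rad/s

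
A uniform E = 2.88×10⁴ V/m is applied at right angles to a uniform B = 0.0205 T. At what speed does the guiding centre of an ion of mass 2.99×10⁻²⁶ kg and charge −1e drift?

In crossed fields the guiding centre drifts at v_d = |E×B|/B² = E/B, independent of charge and mass.
v_d = 2.88×10⁴/0.0205 = 1.40×10⁶ m/s.

v_d ≈ 1.40×10⁶ m/s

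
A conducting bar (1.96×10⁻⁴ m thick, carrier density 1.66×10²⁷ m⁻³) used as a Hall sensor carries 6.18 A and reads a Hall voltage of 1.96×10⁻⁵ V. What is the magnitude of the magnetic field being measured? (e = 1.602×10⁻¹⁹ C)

From V_H = IB/(n e t), B = V_H n e t / I.
B = (1.96×10⁻⁵)(1.66×10²⁷)(1.602×10⁻¹⁹)(1.96×10⁻⁴)/6.18 ≈ 0.165 T.

B ≈ 0.165 T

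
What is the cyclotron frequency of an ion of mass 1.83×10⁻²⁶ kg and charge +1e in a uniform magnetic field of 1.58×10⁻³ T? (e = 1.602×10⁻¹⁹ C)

f = |q|B/(2πm).
f = (1.602×10⁻¹⁹)(1.58×10⁻³)/(2π·1.83×10⁻²⁶) ≈ 2200 Hz.

f ≈ 2200 Hz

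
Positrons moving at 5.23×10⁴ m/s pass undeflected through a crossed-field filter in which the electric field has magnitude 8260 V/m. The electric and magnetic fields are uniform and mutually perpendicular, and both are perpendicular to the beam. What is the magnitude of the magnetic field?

B = 0.158 T

Balance of forces in the selector: qE = qvB ⇒ B = E/v.
B = 8260/5.23×10⁴ = 0.158 T.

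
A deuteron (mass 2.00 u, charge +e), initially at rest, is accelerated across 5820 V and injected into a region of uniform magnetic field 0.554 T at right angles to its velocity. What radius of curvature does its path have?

Acceleration: |q|V = ½mv² ⇒ v = √(2|q|V/m) = √(2·1.602×10⁻¹⁹·5820/3.322×10⁻²⁷) ≈ 7.492×10⁵ m/s.
In the field: r = mv/(|q|B) = (3.322×10⁻²⁷)(7.492×10⁵)/((1.602×10⁻¹⁹)(0.554)) ≈ 0.0280 m.

r ≈ 0.0280 m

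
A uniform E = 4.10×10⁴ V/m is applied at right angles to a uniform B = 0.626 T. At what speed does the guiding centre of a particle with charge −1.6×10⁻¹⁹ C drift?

The E×B drift speed is v_d = E/B.
v_d = 4.10×10⁴/0.626 = 6.55×10⁴ m/s.

v_d ≈ 6.55×10⁴ m/s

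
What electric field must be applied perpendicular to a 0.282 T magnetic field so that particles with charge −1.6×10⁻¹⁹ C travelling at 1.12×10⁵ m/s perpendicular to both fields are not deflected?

E = 3.16×10⁴ V/m

For straight-line motion qE = qvB, so E = vB.
E = 1.12×10⁵ × 0.282 = 3.16×10⁴ V/m.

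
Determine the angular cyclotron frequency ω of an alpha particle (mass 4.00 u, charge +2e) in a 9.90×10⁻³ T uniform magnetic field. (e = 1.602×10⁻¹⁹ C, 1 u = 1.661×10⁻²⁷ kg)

ω ≈ 4.77×10⁵ rad/s

ω = |q|B/m.
ω = (3.204×10⁻¹⁹)(9.90×10⁻³)/6.644×10⁻²⁷ ≈ 4.77×10⁵ rad/s.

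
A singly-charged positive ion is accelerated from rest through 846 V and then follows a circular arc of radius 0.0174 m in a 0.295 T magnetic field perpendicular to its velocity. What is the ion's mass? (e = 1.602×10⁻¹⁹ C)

Combine |q|V = ½mv² and r = mv/(|q|B): eliminate v to get m = qB²r²/(2V).
m = (1.602×10⁻¹⁹)(0.295)²(0.0174)²/(2·846) ≈ 2.49×10⁻²⁷ kg.

m ≈ 2.49×10⁻²⁷ kg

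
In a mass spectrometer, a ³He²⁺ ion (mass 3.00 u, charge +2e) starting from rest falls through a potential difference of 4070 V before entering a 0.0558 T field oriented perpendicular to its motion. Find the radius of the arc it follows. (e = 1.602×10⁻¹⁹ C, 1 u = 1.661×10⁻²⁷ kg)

Acceleration: |q|V = ½mv² ⇒ v = √(2|q|V/m) = √(2·3.204×10⁻¹⁹·4070/4.983×10⁻²⁷) ≈ 7.235×10⁵ m/s.
In the field: r = mv/(|q|B) = (4.983×10⁻²⁷)(7.235×10⁵)/((3.204×10⁻¹⁹)(0.0558)) ≈ 0.202 m.

r ≈ 0.202 m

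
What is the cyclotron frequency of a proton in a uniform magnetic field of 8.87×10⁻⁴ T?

f ≈ 1.35×10⁴ Hz

f = |q|B/(2πm).
f = (1.602×10⁻¹⁹)(8.87×10⁻⁴)/(2π·1.673×10⁻²⁷) ≈ 1.35×10⁴ Hz.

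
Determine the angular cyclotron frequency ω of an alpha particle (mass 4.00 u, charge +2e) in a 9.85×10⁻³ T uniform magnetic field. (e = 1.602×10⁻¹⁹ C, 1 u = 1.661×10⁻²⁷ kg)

ω ≈ 4.75×10⁵ rad/s

ω = |q|B/m.
ω = (3.204×10⁻¹⁹)(9.85×10⁻³)/6.644×10⁻²⁷ ≈ 4.75×10⁵ rad/s.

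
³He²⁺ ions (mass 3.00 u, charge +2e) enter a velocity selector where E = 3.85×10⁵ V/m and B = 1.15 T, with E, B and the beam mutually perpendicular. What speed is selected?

Zero net Lorentz force requires |qE| = |q v×B|, i.e. E = vB.
v = E/B = 3.85×10⁵/1.15 = 3.35×10⁵ m/s.

v = 3.35×10⁵ m/s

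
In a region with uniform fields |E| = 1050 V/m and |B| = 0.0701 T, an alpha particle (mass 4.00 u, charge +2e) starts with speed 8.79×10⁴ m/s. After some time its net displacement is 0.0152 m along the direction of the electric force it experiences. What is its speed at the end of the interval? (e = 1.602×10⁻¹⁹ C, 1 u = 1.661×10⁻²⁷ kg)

v_f ≈ 9.63×10⁴ m/s

B does no work; ΔKE = |q|E d.
½mv_f² = ½mv₀² + |q|Ed = ½(6.644×10⁻²⁷)(8.79×10⁴)² + (3.204×10⁻¹⁹)(1050)(0.0152) ≈ 2.567×10⁻¹⁷ J + 5.114×10⁻¹⁸ J ≈ 3.078×10⁻¹⁷ J.
v_f = √(2·3.078×10⁻¹⁷/6.644×10⁻²⁷) ≈ 9.63×10⁴ m/s.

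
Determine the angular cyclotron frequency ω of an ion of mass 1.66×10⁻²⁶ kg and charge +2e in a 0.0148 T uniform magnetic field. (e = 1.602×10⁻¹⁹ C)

ω = |q|B/m.
ω = (3.204×10⁻¹⁹)(0.0148)/1.66×10⁻²⁶ ≈ 2.86×10⁵ rad/s.

ω ≈ 2.86×10⁵ rad/s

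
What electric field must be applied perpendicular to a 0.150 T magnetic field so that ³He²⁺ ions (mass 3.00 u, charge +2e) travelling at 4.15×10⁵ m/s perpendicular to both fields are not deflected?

E = 6.22×10⁴ V/m

For straight-line motion qE = qvB, so E = vB.
E = 4.15×10⁵ × 0.150 = 6.22×10⁴ V/m.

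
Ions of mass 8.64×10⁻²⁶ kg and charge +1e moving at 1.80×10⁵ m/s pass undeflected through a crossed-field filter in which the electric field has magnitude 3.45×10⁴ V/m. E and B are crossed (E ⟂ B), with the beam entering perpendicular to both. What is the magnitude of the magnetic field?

B = 0.192 T

Balance of forces in the selector: qE = qvB ⇒ B = E/v.
B = 3.45×10⁴/1.80×10⁵ = 0.192 T.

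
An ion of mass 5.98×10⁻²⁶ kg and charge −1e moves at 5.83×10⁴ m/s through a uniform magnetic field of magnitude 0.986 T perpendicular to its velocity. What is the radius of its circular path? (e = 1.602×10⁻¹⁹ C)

The magnetic force provides the centripetal force: |q|vB = mv²/r.
r = mv/(|q|B) = (5.98×10⁻²⁶)(5.83×10⁴)/((1.602×10⁻¹⁹)(0.986)) ≈ 0.0221 m.

r ≈ 0.0221 m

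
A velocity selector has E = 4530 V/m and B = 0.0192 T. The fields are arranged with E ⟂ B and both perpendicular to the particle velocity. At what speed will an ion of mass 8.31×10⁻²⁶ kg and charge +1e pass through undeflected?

Zero net Lorentz force requires |qE| = |q v×B|, i.e. E = vB.
v = E/B = 4530/0.0192 = 2.36×10⁵ m/s.
The result is independent of the particle's charge and mass.

v = 2.36×10⁵ m/s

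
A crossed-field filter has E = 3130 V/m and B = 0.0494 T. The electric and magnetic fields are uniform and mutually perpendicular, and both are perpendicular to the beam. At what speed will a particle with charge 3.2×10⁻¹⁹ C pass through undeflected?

For undeflected motion the electric and magnetic forces balance: qE = qvB.
v = E/B = 3130/0.0494 = 6.34×10⁴ m/s.

v = 6.34×10⁴ m/s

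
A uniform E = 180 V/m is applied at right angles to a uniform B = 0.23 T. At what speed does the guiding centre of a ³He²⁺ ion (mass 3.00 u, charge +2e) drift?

In crossed fields the guiding centre drifts at v_d = |E×B|/B² = E/B, independent of charge and mass.
v_d = 180/0.23 = 780 m/s.

v_d ≈ 780 m/s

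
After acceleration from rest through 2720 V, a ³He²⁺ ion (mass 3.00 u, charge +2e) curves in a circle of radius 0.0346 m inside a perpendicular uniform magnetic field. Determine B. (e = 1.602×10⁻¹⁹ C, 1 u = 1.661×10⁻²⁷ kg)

v = √(2|q|V/m) = √(2·3.204×10⁻¹⁹·2720/4.983×10⁻²⁷) ≈ 5.914×10⁵ m/s.
B = mv/(|q|r) = (4.983×10⁻²⁷)(5.914×10⁵)/((3.204×10⁻¹⁹)(0.0346)) ≈ 0.266 T.

B ≈ 0.266 T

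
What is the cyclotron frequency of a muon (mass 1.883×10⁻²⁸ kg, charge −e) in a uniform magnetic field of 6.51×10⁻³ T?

f = |q|B/(2πm).
f = (1.602×10⁻¹⁹)(6.51×10⁻³)/(2π·1.883×10⁻²⁸) ≈ 8.81×10⁵ Hz.

f ≈ 8.81×10⁵ Hz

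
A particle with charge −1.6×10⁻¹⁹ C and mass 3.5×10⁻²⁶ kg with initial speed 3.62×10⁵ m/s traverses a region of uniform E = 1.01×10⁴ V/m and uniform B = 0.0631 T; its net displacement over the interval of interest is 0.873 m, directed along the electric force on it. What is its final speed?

v_f ≈ 4.60×10⁵ m/s

B does no work; ΔKE = |q|E d.
½mv_f² = ½mv₀² + |q|Ed = ½(3.5×10⁻²⁶)(3.62×10⁵)² + (1.6×10⁻¹⁹)(1.01×10⁴)(0.873) ≈ 2.293×10⁻¹⁵ J + 1.411×10⁻¹⁵ J ≈ 3.704×10⁻¹⁵ J.
v_f = √(2·3.704×10⁻¹⁵/3.5×10⁻²⁶) ≈ 4.60×10⁵ m/s.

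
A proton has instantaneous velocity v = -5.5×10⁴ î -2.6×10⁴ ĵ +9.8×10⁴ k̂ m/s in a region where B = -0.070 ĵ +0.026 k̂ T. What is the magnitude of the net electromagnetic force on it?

v×B = (6180, 1430, 3850) N/C.
F = q v×B = (1.602×10⁻¹⁹ C)·(6180, 1430, 3850) = (9.91×10⁻¹⁶, 2.29×10⁻¹⁶, 6.17×10⁻¹⁶) N.
|F| = 1.19×10⁻¹⁵ N.

|F| ≈ 1.19×10⁻¹⁵ N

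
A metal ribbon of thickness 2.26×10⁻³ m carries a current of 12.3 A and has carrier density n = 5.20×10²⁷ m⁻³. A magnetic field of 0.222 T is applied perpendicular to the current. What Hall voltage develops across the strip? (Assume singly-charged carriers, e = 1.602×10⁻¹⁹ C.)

V_H ≈ 1.45×10⁻⁶ V

V_H = IB/(n e t).
V_H = (12.3)(0.222)/((5.20×10²⁷)(1.602×10⁻¹⁹)(2.26×10⁻³)) ≈ 1.45×10⁻⁶ V.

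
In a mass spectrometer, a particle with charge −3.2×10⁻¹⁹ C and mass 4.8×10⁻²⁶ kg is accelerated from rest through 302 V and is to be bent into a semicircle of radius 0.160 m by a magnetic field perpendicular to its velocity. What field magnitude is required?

B ≈ 0.0595 T

v = √(2|q|V/m) = √(2·3.2×10⁻¹⁹·302/4.8×10⁻²⁶) ≈ 6.346×10⁴ m/s.
B = mv/(|q|r) = (4.8×10⁻²⁶)(6.346×10⁴)/((3.2×10⁻¹⁹)(0.160)) ≈ 0.0595 T.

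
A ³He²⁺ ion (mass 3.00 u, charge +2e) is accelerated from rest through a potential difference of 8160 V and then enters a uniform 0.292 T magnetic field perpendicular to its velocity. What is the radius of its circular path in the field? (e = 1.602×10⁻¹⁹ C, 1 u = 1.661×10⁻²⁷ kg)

Acceleration: |q|V = ½mv² ⇒ v = √(2|q|V/m) = √(2·3.204×10⁻¹⁹·8160/4.983×10⁻²⁷) ≈ 1.024×10⁶ m/s.
In the field: r = mv/(|q|B) = (4.983×10⁻²⁷)(1.024×10⁶)/((3.204×10⁻¹⁹)(0.292)) ≈ 0.0546 m.

r ≈ 0.0546 m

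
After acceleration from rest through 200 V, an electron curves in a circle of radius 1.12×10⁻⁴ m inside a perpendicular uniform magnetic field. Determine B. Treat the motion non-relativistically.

v = √(2|q|V/m) = √(2·1.602×10⁻¹⁹·200/9.109×10⁻³¹) ≈ 8.387×10⁶ m/s.
B = mv/(|q|r) = (9.109×10⁻³¹)(8.387×10⁶)/((1.602×10⁻¹⁹)(1.12×10⁻⁴)) ≈ 0.426 T.

B ≈ 0.426 T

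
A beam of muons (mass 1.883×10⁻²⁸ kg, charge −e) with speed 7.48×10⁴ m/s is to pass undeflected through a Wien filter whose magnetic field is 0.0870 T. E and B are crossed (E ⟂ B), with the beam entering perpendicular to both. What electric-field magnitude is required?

E = 6510 V/m

For straight-line motion qE = qvB, so E = vB.
E = 7.48×10⁴ × 0.0870 = 6510 V/m.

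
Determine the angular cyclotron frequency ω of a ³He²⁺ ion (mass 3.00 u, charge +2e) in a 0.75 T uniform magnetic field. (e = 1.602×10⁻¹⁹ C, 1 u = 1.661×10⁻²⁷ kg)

ω ≈ 4.8×10⁷ rad/s

ω = |q|B/m.
ω = (3.204×10⁻¹⁹)(0.75)/4.983×10⁻²⁷ ≈ 4.8×10⁷ rad/s.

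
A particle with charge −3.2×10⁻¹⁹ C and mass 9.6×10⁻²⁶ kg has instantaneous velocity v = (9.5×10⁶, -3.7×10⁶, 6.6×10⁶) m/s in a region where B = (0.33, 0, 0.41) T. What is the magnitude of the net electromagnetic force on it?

v×B = (-1.52×10⁶, -1.72×10⁶, 1.22×10⁶) N/C.
F = q v×B = (−3.2×10⁻¹⁹ C)·(-1.52×10⁶, -1.72×10⁶, 1.22×10⁶) = (4.85×10⁻¹³, 5.49×10⁻¹³, -3.91×10⁻¹³) N.
|F| = 8.31×10⁻¹³ N.

|F| ≈ 8.31×10⁻¹³ N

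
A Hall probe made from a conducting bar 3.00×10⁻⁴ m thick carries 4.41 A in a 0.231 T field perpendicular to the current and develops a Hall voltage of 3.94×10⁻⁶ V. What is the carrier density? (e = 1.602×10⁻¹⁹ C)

From V_H = IB/(n e t), n = IB/(V_H e t).
n = (4.41)(0.231)/((3.94×10⁻⁶)(1.602×10⁻¹⁹)(3.00×10⁻⁴)) ≈ 5.38×10²⁷ m⁻³.

n ≈ 5.38×10²⁷ m⁻³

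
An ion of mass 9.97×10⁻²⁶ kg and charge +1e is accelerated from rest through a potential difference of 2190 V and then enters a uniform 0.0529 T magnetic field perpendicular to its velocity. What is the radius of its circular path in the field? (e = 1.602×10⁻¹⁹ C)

Acceleration: |q|V = ½mv² ⇒ v = √(2|q|V/m) = √(2·1.602×10⁻¹⁹·2190/9.97×10⁻²⁶) ≈ 8.389×10⁴ m/s.
In the field: r = mv/(|q|B) = (9.97×10⁻²⁶)(8.389×10⁴)/((1.602×10⁻¹⁹)(0.0529)) ≈ 0.987 m.

r ≈ 0.987 m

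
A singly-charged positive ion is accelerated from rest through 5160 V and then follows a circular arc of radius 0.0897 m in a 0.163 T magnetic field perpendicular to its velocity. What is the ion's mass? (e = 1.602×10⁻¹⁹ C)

Combine |q|V = ½mv² and r = mv/(|q|B): eliminate v to get m = qB²r²/(2V).
m = (1.602×10⁻¹⁹)(0.163)²(0.0897)²/(2·5160) ≈ 3.32×10⁻²⁷ kg.

m ≈ 3.32×10⁻²⁷ kg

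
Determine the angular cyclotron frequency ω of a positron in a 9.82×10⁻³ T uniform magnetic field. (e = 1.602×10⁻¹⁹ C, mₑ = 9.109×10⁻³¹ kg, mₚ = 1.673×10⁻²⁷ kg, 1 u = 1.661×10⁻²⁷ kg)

ω ≈ 1.73×10⁹ rad/s

ω = |q|B/m.
ω = (1.602×10⁻¹⁹)(9.82×10⁻³)/9.109×10⁻³¹ ≈ 1.73×10⁹ rad/s.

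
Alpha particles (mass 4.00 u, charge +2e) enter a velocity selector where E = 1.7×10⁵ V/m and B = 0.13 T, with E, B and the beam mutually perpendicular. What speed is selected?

Zero net Lorentz force requires |qE| = |q v×B|, i.e. E = vB.
v = E/B = 1.7×10⁵/0.13 = 1.3×10⁶ m/s.

v = 1.3×10⁶ m/s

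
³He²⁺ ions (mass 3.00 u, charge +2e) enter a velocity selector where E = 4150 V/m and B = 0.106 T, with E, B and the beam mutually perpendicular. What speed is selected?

v = 3.92×10⁴ m/s

Straight-line motion ⇒ electric and magnetic forces cancel, so E = vB.
v = E/B = 4150/0.106 = 3.92×10⁴ m/s.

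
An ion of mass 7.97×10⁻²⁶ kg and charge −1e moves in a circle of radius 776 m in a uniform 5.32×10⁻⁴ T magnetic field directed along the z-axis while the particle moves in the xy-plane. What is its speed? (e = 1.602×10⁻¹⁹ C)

From |q|vB = mv²/r, v = |q|Br/m.
v = (1.602×10⁻¹⁹)(5.32×10⁻⁴)(776)/7.97×10⁻²⁶ ≈ 8.30×10⁵ m/s.

v ≈ 8.30×10⁵ m/s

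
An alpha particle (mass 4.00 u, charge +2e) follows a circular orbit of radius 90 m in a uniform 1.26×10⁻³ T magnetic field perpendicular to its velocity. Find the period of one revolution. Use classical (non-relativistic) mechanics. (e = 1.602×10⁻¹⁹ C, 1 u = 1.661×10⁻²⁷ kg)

The cyclotron period depends only on m, q, B: T = 2πm/(|q|B).
T = 2π(6.644×10⁻²⁷)/((3.204×10⁻¹⁹)(1.26×10⁻³)) ≈ 1.03×10⁻⁴ s.

T ≈ 1.03×10⁻⁴ s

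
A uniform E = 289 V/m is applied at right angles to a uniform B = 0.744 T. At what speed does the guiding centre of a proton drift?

The E×B drift speed is v_d = E/B.
v_d = 289/0.744 = 388 m/s.

v_d ≈ 388 m/s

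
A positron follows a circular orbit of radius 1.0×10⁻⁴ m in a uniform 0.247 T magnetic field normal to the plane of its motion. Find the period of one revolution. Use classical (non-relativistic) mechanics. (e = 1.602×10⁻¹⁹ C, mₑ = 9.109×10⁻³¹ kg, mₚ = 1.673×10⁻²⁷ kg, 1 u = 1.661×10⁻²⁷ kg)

The cyclotron period depends only on m, q, B: T = 2πm/(|q|B).
T = 2π(9.109×10⁻³¹)/((1.602×10⁻¹⁹)(0.247)) ≈ 1.45×10⁻¹⁰ s.

T ≈ 1.45×10⁻¹⁰ s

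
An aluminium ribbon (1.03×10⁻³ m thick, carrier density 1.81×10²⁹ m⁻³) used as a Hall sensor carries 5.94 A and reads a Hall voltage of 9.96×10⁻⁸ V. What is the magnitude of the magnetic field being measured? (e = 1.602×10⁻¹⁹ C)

B ≈ 0.501 T

From V_H = IB/(n e t), B = V_H n e t / I.
B = (9.96×10⁻⁸)(1.81×10²⁹)(1.602×10⁻¹⁹)(1.03×10⁻³)/5.94 ≈ 0.501 T.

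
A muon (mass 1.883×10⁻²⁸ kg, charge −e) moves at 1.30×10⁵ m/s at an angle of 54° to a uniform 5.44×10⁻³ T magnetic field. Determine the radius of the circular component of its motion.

r ≈ 0.0227 m

v⊥ = v sinθ = 1.30×10⁵·sin54° ≈ 1.052×10⁵ m/s.
r = m v⊥/(|q|B) = (1.883×10⁻²⁸)(1.052×10⁵)/((1.602×10⁻¹⁹)(5.44×10⁻³)) ≈ 0.0227 m.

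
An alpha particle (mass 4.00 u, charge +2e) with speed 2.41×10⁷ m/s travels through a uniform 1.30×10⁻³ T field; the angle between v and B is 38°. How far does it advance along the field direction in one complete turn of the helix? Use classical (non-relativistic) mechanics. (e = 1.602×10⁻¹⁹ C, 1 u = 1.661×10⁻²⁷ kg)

v∥ = v cosθ = 2.41×10⁷·cos38° ≈ 1.899×10⁷ m/s.
T = 2πm/(|q|B) = 2π(6.644×10⁻²⁷)/((3.204×10⁻¹⁹)(1.30×10⁻³)) ≈ 1.002×10⁻⁴ s.
pitch = v∥ T = (1.899×10⁷)(1.002×10⁻⁴) ≈ 1900 m.

p ≈ 1900 m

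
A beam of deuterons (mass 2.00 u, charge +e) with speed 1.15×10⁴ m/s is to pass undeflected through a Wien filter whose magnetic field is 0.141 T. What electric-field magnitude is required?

E = 1620 V/m

For straight-line motion qE = qvB, so E = vB.
E = 1.15×10⁴ × 0.141 = 1620 V/m.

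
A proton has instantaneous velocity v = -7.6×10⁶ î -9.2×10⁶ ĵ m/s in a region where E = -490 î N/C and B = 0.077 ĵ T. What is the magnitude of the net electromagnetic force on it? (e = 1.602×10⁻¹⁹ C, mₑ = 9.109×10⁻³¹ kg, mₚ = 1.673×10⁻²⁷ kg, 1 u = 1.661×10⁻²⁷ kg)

v×B = (0, 0, -5.85×10⁵) N/C.
E + v×B = (-490, 0, -5.85×10⁵) N/C.
F = q(E + v×B) = (1.602×10⁻¹⁹ C)·(-490, 0, -5.85×10⁵) = (-7.85×10⁻¹⁷, 0, -9.37×10⁻¹⁴) N.
|F| = 9.37×10⁻¹⁴ N.

|F| ≈ 9.37×10⁻¹⁴ N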